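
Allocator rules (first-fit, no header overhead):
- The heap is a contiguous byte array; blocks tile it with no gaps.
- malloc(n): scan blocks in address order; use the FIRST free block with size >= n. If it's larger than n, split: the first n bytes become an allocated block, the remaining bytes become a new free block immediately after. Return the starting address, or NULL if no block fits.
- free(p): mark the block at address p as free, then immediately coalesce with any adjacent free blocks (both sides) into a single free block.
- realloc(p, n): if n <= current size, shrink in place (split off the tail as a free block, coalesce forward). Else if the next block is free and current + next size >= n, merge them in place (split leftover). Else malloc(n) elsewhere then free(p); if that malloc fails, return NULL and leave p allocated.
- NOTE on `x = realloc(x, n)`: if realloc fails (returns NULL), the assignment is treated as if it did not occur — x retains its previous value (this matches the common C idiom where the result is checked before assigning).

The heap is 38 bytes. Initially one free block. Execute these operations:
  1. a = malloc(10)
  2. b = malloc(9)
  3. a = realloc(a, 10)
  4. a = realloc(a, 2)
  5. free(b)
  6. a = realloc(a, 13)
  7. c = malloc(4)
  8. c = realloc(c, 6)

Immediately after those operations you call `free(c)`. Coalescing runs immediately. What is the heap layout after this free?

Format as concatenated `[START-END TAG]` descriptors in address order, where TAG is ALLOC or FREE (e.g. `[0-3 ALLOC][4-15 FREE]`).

Op 1: a = malloc(10) -> a = 0; heap: [0-9 ALLOC][10-37 FREE]
Op 2: b = malloc(9) -> b = 10; heap: [0-9 ALLOC][10-18 ALLOC][19-37 FREE]
Op 3: a = realloc(a, 10) -> a = 0; heap: [0-9 ALLOC][10-18 ALLOC][19-37 FREE]
Op 4: a = realloc(a, 2) -> a = 0; heap: [0-1 ALLOC][2-9 FREE][10-18 ALLOC][19-37 FREE]
Op 5: free(b) -> (freed b); heap: [0-1 ALLOC][2-37 FREE]
Op 6: a = realloc(a, 13) -> a = 0; heap: [0-12 ALLOC][13-37 FREE]
Op 7: c = malloc(4) -> c = 13; heap: [0-12 ALLOC][13-16 ALLOC][17-37 FREE]
Op 8: c = realloc(c, 6) -> c = 13; heap: [0-12 ALLOC][13-18 ALLOC][19-37 FREE]
free(c): c = 13 -> block [13-18 ALLOC]; mark free, coalesce with adjacent free neighbors -> [0-12 ALLOC][13-37 FREE]

Answer: [0-12 ALLOC][13-37 FREE]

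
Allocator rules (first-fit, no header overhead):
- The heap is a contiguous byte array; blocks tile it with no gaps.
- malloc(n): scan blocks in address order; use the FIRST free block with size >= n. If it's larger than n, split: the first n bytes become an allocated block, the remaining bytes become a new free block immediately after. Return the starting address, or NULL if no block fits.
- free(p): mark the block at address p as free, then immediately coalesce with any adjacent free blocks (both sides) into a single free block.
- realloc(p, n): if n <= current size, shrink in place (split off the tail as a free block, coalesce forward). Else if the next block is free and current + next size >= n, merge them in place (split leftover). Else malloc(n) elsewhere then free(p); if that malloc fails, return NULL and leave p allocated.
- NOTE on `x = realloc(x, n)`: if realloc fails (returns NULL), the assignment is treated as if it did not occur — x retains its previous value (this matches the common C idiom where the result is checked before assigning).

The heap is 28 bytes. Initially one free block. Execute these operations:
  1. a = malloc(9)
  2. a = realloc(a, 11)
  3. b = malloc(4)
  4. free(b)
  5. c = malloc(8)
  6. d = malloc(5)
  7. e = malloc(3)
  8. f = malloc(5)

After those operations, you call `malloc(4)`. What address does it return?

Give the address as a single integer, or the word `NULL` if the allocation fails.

Answer: NULL

Derivation:
Op 1: a = malloc(9) -> a = 0; heap: [0-8 ALLOC][9-27 FREE]
Op 2: a = realloc(a, 11) -> a = 0; heap: [0-10 ALLOC][11-27 FREE]
Op 3: b = malloc(4) -> b = 11; heap: [0-10 ALLOC][11-14 ALLOC][15-27 FREE]
Op 4: free(b) -> (freed b); heap: [0-10 ALLOC][11-27 FREE]
Op 5: c = malloc(8) -> c = 11; heap: [0-10 ALLOC][11-18 ALLOC][19-27 FREE]
Op 6: d = malloc(5) -> d = 19; heap: [0-10 ALLOC][11-18 ALLOC][19-23 ALLOC][24-27 FREE]
Op 7: e = malloc(3) -> e = 24; heap: [0-10 ALLOC][11-18 ALLOC][19-23 ALLOC][24-26 ALLOC][27-27 FREE]
Op 8: f = malloc(5) -> f = NULL; heap: [0-10 ALLOC][11-18 ALLOC][19-23 ALLOC][24-26 ALLOC][27-27 FREE]
malloc(4): first-fit scan over [0-10 ALLOC][11-18 ALLOC][19-23 ALLOC][24-26 ALLOC][27-27 FREE] -> NULL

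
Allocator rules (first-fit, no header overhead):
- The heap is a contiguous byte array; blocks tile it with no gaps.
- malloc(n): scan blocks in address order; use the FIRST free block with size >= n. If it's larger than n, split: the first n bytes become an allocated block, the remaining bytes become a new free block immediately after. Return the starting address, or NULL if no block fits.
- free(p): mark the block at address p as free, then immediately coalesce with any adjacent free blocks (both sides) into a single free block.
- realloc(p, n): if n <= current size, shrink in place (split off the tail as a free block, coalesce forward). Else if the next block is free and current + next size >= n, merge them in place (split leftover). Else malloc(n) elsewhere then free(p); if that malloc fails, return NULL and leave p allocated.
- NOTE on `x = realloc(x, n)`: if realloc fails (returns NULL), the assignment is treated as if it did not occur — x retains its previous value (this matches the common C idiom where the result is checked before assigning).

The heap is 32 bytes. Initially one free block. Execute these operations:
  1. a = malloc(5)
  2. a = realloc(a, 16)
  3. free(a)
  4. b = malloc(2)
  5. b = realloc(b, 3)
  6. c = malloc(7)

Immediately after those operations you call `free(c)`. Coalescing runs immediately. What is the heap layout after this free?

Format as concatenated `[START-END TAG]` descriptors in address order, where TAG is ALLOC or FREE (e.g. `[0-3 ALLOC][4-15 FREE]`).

Op 1: a = malloc(5) -> a = 0; heap: [0-4 ALLOC][5-31 FREE]
Op 2: a = realloc(a, 16) -> a = 0; heap: [0-15 ALLOC][16-31 FREE]
Op 3: free(a) -> (freed a); heap: [0-31 FREE]
Op 4: b = malloc(2) -> b = 0; heap: [0-1 ALLOC][2-31 FREE]
Op 5: b = realloc(b, 3) -> b = 0; heap: [0-2 ALLOC][3-31 FREE]
Op 6: c = malloc(7) -> c = 3; heap: [0-2 ALLOC][3-9 ALLOC][10-31 FREE]
free(c): c = 3 -> block [3-9 ALLOC]; mark free, coalesce with adjacent free neighbors -> [0-2 ALLOC][3-31 FREE]

Answer: [0-2 ALLOC][3-31 FREE]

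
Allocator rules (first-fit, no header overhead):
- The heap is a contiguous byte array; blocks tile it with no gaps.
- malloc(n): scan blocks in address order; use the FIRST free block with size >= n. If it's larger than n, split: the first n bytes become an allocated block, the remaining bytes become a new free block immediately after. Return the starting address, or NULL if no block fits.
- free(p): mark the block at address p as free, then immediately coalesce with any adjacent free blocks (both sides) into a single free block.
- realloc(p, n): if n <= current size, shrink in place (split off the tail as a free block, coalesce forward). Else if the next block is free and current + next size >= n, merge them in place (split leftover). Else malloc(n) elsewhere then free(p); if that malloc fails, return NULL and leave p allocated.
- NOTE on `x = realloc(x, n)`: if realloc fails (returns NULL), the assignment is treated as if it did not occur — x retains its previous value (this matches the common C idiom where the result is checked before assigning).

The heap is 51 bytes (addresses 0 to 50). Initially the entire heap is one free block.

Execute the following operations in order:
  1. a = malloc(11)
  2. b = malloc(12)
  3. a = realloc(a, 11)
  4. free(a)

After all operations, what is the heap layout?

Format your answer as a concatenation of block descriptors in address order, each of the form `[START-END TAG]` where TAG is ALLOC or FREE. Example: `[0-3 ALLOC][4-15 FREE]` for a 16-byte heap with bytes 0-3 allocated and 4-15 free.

Answer: [0-10 FREE][11-22 ALLOC][23-50 FREE]

Derivation:
Op 1: a = malloc(11) -> a = 0; heap: [0-10 ALLOC][11-50 FREE]
Op 2: b = malloc(12) -> b = 11; heap: [0-10 ALLOC][11-22 ALLOC][23-50 FREE]
Op 3: a = realloc(a, 11) -> a = 0; heap: [0-10 ALLOC][11-22 ALLOC][23-50 FREE]
Op 4: free(a) -> (freed a); heap: [0-10 FREE][11-22 ALLOC][23-50 FREE]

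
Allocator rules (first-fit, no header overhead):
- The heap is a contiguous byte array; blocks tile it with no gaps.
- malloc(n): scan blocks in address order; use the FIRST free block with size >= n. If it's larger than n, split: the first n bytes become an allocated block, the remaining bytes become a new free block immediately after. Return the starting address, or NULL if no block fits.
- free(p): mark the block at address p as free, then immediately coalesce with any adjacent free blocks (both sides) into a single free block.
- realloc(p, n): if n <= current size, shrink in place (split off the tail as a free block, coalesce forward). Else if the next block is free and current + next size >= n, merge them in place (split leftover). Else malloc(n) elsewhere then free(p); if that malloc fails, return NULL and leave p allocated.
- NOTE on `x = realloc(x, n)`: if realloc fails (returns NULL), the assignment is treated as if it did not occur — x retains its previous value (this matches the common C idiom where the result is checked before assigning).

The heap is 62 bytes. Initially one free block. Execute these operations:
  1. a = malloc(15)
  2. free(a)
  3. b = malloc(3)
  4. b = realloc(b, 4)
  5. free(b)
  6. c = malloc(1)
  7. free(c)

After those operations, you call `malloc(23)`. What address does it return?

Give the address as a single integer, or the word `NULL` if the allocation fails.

Op 1: a = malloc(15) -> a = 0; heap: [0-14 ALLOC][15-61 FREE]
Op 2: free(a) -> (freed a); heap: [0-61 FREE]
Op 3: b = malloc(3) -> b = 0; heap: [0-2 ALLOC][3-61 FREE]
Op 4: b = realloc(b, 4) -> b = 0; heap: [0-3 ALLOC][4-61 FREE]
Op 5: free(b) -> (freed b); heap: [0-61 FREE]
Op 6: c = malloc(1) -> c = 0; heap: [0-0 ALLOC][1-61 FREE]
Op 7: free(c) -> (freed c); heap: [0-61 FREE]
malloc(23): first-fit scan over [0-61 FREE] -> 0

Answer: 0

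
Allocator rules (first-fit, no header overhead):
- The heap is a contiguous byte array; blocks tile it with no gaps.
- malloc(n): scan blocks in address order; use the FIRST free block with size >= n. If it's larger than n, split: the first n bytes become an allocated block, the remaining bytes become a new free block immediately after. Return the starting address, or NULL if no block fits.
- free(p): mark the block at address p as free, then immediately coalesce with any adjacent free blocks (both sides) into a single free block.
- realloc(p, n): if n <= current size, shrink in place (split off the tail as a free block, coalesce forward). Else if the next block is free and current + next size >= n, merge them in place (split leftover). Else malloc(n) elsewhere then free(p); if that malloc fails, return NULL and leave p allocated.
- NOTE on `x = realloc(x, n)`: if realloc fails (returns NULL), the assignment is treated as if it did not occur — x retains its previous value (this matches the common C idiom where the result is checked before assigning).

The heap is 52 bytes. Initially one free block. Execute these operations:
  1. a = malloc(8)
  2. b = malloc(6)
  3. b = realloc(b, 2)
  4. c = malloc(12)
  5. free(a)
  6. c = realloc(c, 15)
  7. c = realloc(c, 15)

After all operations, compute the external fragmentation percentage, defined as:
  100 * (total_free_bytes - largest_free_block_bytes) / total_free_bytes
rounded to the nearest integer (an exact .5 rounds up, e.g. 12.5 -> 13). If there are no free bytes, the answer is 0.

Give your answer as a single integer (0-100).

Answer: 23

Derivation:
Op 1: a = malloc(8) -> a = 0; heap: [0-7 ALLOC][8-51 FREE]
Op 2: b = malloc(6) -> b = 8; heap: [0-7 ALLOC][8-13 ALLOC][14-51 FREE]
Op 3: b = realloc(b, 2) -> b = 8; heap: [0-7 ALLOC][8-9 ALLOC][10-51 FREE]
Op 4: c = malloc(12) -> c = 10; heap: [0-7 ALLOC][8-9 ALLOC][10-21 ALLOC][22-51 FREE]
Op 5: free(a) -> (freed a); heap: [0-7 FREE][8-9 ALLOC][10-21 ALLOC][22-51 FREE]
Op 6: c = realloc(c, 15) -> c = 10; heap: [0-7 FREE][8-9 ALLOC][10-24 ALLOC][25-51 FREE]
Op 7: c = realloc(c, 15) -> c = 10; heap: [0-7 FREE][8-9 ALLOC][10-24 ALLOC][25-51 FREE]
Free blocks: [8 27] total_free=35 largest=27 -> 100*(35-27)/35 = 800/35 ≈ 22.857 -> rounds to 23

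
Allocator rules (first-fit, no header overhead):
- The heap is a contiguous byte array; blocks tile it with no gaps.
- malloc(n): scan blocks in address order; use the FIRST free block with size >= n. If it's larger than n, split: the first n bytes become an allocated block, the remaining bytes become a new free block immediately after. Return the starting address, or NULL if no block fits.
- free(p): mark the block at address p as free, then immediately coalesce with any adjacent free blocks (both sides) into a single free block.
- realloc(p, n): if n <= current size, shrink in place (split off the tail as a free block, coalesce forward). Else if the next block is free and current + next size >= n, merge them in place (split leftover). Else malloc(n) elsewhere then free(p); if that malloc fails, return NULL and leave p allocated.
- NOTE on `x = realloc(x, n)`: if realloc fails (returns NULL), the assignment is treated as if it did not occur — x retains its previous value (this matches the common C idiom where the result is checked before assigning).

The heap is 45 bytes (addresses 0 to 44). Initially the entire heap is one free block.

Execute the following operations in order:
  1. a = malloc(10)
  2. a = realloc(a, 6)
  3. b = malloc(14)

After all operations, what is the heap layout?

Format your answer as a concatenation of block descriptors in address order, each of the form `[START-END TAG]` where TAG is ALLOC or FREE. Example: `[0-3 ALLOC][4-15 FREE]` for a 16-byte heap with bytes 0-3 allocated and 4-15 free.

Answer: [0-5 ALLOC][6-19 ALLOC][20-44 FREE]

Derivation:
Op 1: a = malloc(10) -> a = 0; heap: [0-9 ALLOC][10-44 FREE]
Op 2: a = realloc(a, 6) -> a = 0; heap: [0-5 ALLOC][6-44 FREE]
Op 3: b = malloc(14) -> b = 6; heap: [0-5 ALLOC][6-19 ALLOC][20-44 FREE]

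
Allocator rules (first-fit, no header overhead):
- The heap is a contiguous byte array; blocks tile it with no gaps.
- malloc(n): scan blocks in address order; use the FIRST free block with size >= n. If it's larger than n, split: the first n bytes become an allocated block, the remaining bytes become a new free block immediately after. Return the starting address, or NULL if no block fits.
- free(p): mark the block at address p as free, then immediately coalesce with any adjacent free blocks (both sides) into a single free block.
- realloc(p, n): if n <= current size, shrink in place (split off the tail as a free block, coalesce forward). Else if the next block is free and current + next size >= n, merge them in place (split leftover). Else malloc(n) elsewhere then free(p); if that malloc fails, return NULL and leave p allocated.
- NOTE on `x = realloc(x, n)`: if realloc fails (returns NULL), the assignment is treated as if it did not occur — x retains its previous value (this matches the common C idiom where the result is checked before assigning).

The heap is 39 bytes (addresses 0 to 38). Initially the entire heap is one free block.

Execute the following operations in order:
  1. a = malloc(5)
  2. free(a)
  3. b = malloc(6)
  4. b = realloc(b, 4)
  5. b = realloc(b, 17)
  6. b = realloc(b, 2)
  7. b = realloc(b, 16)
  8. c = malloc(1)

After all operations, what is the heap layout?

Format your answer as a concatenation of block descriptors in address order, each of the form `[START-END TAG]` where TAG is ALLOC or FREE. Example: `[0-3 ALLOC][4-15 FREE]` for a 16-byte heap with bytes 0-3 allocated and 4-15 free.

Answer: [0-15 ALLOC][16-16 ALLOC][17-38 FREE]

Derivation:
Op 1: a = malloc(5) -> a = 0; heap: [0-4 ALLOC][5-38 FREE]
Op 2: free(a) -> (freed a); heap: [0-38 FREE]
Op 3: b = malloc(6) -> b = 0; heap: [0-5 ALLOC][6-38 FREE]
Op 4: b = realloc(b, 4) -> b = 0; heap: [0-3 ALLOC][4-38 FREE]
Op 5: b = realloc(b, 17) -> b = 0; heap: [0-16 ALLOC][17-38 FREE]
Op 6: b = realloc(b, 2) -> b = 0; heap: [0-1 ALLOC][2-38 FREE]
Op 7: b = realloc(b, 16) -> b = 0; heap: [0-15 ALLOC][16-38 FREE]
Op 8: c = malloc(1) -> c = 16; heap: [0-15 ALLOC][16-16 ALLOC][17-38 FREE]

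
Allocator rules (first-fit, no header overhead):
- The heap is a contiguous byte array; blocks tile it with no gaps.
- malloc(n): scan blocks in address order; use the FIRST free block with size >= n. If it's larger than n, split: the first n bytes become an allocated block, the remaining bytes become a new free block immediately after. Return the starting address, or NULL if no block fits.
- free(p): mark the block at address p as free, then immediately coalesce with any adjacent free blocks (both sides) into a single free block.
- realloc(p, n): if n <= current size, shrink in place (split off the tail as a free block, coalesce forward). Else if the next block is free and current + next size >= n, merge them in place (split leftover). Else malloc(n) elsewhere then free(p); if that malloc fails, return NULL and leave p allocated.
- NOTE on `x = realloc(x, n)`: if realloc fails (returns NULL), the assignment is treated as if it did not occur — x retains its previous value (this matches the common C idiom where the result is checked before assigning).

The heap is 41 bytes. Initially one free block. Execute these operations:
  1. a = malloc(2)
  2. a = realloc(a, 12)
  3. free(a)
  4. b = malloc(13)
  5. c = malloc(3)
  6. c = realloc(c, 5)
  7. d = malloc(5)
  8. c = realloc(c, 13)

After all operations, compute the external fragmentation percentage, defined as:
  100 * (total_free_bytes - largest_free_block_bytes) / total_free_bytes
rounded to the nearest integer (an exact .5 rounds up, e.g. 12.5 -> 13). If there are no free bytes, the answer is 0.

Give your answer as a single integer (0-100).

Answer: 50

Derivation:
Op 1: a = malloc(2) -> a = 0; heap: [0-1 ALLOC][2-40 FREE]
Op 2: a = realloc(a, 12) -> a = 0; heap: [0-11 ALLOC][12-40 FREE]
Op 3: free(a) -> (freed a); heap: [0-40 FREE]
Op 4: b = malloc(13) -> b = 0; heap: [0-12 ALLOC][13-40 FREE]
Op 5: c = malloc(3) -> c = 13; heap: [0-12 ALLOC][13-15 ALLOC][16-40 FREE]
Op 6: c = realloc(c, 5) -> c = 13; heap: [0-12 ALLOC][13-17 ALLOC][18-40 FREE]
Op 7: d = malloc(5) -> d = 18; heap: [0-12 ALLOC][13-17 ALLOC][18-22 ALLOC][23-40 FREE]
Op 8: c = realloc(c, 13) -> c = 23; heap: [0-12 ALLOC][13-17 FREE][18-22 ALLOC][23-35 ALLOC][36-40 FREE]
Free blocks: [5 5] total_free=10 largest=5 -> 100*(10-5)/10 = 500/10 = 50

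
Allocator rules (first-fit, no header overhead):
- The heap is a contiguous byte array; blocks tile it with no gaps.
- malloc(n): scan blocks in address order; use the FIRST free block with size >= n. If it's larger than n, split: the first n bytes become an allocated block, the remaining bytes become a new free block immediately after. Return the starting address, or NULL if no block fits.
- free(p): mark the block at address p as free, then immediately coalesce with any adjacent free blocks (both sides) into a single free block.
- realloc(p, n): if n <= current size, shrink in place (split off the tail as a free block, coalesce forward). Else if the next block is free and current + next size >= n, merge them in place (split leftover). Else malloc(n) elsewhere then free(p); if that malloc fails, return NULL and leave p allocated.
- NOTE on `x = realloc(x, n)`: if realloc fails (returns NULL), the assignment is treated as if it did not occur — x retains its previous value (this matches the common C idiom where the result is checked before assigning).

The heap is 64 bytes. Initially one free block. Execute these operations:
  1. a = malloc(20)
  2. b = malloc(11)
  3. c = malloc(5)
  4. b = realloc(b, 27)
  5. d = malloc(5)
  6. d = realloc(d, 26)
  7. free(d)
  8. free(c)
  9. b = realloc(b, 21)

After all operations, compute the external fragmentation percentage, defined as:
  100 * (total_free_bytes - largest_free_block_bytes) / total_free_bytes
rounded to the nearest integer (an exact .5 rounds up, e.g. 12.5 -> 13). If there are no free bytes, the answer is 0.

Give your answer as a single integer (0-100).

Op 1: a = malloc(20) -> a = 0; heap: [0-19 ALLOC][20-63 FREE]
Op 2: b = malloc(11) -> b = 20; heap: [0-19 ALLOC][20-30 ALLOC][31-63 FREE]
Op 3: c = malloc(5) -> c = 31; heap: [0-19 ALLOC][20-30 ALLOC][31-35 ALLOC][36-63 FREE]
Op 4: b = realloc(b, 27) -> b = 36; heap: [0-19 ALLOC][20-30 FREE][31-35 ALLOC][36-62 ALLOC][63-63 FREE]
Op 5: d = malloc(5) -> d = 20; heap: [0-19 ALLOC][20-24 ALLOC][25-30 FREE][31-35 ALLOC][36-62 ALLOC][63-63 FREE]
Op 6: d = realloc(d, 26) -> NULL (d unchanged); heap: [0-19 ALLOC][20-24 ALLOC][25-30 FREE][31-35 ALLOC][36-62 ALLOC][63-63 FREE]
Op 7: free(d) -> (freed d); heap: [0-19 ALLOC][20-30 FREE][31-35 ALLOC][36-62 ALLOC][63-63 FREE]
Op 8: free(c) -> (freed c); heap: [0-19 ALLOC][20-35 FREE][36-62 ALLOC][63-63 FREE]
Op 9: b = realloc(b, 21) -> b = 36; heap: [0-19 ALLOC][20-35 FREE][36-56 ALLOC][57-63 FREE]
Free blocks: [16 7] total_free=23 largest=16 -> 100*(23-16)/23 = 700/23 ≈ 30.435 -> rounds to 30

Answer: 30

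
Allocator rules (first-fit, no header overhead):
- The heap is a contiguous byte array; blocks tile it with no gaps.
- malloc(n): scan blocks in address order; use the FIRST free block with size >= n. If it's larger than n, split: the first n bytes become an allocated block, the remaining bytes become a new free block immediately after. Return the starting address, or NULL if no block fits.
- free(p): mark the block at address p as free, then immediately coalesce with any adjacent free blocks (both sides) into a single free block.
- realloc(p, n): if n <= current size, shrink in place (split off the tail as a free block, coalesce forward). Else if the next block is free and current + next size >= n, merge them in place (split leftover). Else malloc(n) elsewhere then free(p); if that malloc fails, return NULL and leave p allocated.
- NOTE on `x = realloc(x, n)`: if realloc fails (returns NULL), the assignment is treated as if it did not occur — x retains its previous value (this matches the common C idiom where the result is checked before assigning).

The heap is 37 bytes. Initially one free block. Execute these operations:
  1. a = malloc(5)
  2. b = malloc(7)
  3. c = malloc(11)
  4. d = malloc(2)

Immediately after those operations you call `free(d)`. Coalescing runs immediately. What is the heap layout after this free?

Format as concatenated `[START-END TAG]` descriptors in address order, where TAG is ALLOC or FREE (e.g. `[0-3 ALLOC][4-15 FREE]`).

Answer: [0-4 ALLOC][5-11 ALLOC][12-22 ALLOC][23-36 FREE]

Derivation:
Op 1: a = malloc(5) -> a = 0; heap: [0-4 ALLOC][5-36 FREE]
Op 2: b = malloc(7) -> b = 5; heap: [0-4 ALLOC][5-11 ALLOC][12-36 FREE]
Op 3: c = malloc(11) -> c = 12; heap: [0-4 ALLOC][5-11 ALLOC][12-22 ALLOC][23-36 FREE]
Op 4: d = malloc(2) -> d = 23; heap: [0-4 ALLOC][5-11 ALLOC][12-22 ALLOC][23-24 ALLOC][25-36 FREE]
free(d): d = 23 -> block [23-24 ALLOC]; mark free, coalesce with adjacent free neighbors -> [0-4 ALLOC][5-11 ALLOC][12-22 ALLOC][23-36 FREE]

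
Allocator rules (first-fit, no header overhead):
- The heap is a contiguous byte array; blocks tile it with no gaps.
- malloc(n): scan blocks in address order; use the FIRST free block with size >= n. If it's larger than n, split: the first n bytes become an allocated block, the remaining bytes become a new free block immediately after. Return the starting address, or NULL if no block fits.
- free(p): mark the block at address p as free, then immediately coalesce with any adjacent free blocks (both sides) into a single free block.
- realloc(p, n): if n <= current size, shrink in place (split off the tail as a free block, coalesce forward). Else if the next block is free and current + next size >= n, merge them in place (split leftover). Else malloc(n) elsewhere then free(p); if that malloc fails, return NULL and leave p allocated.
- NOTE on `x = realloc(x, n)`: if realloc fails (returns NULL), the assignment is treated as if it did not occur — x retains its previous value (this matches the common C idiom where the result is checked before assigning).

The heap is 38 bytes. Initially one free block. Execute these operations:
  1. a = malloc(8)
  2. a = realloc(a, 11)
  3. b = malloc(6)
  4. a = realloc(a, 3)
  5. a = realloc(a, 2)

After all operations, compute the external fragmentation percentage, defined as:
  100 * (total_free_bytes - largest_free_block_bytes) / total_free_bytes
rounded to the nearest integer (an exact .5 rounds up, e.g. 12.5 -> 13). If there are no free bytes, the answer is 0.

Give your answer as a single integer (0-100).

Op 1: a = malloc(8) -> a = 0; heap: [0-7 ALLOC][8-37 FREE]
Op 2: a = realloc(a, 11) -> a = 0; heap: [0-10 ALLOC][11-37 FREE]
Op 3: b = malloc(6) -> b = 11; heap: [0-10 ALLOC][11-16 ALLOC][17-37 FREE]
Op 4: a = realloc(a, 3) -> a = 0; heap: [0-2 ALLOC][3-10 FREE][11-16 ALLOC][17-37 FREE]
Op 5: a = realloc(a, 2) -> a = 0; heap: [0-1 ALLOC][2-10 FREE][11-16 ALLOC][17-37 FREE]
Free blocks: [9 21] total_free=30 largest=21 -> 100*(30-21)/30 = 900/30 = 30

Answer: 30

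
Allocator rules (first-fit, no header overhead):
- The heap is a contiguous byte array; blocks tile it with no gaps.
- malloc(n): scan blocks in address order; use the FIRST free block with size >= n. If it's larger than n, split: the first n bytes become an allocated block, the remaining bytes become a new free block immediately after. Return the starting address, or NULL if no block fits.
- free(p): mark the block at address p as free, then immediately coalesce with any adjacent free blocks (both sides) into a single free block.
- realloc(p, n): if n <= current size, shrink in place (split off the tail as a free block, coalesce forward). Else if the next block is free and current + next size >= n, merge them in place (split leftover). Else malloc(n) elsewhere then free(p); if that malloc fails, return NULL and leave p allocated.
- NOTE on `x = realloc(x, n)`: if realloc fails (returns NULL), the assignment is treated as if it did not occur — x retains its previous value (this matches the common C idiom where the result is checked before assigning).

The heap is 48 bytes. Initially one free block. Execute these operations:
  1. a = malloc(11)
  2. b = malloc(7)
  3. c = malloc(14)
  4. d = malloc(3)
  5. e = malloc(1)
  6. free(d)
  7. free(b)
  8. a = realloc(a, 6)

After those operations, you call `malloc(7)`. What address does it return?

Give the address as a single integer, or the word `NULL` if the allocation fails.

Op 1: a = malloc(11) -> a = 0; heap: [0-10 ALLOC][11-47 FREE]
Op 2: b = malloc(7) -> b = 11; heap: [0-10 ALLOC][11-17 ALLOC][18-47 FREE]
Op 3: c = malloc(14) -> c = 18; heap: [0-10 ALLOC][11-17 ALLOC][18-31 ALLOC][32-47 FREE]
Op 4: d = malloc(3) -> d = 32; heap: [0-10 ALLOC][11-17 ALLOC][18-31 ALLOC][32-34 ALLOC][35-47 FREE]
Op 5: e = malloc(1) -> e = 35; heap: [0-10 ALLOC][11-17 ALLOC][18-31 ALLOC][32-34 ALLOC][35-35 ALLOC][36-47 FREE]
Op 6: free(d) -> (freed d); heap: [0-10 ALLOC][11-17 ALLOC][18-31 ALLOC][32-34 FREE][35-35 ALLOC][36-47 FREE]
Op 7: free(b) -> (freed b); heap: [0-10 ALLOC][11-17 FREE][18-31 ALLOC][32-34 FREE][35-35 ALLOC][36-47 FREE]
Op 8: a = realloc(a, 6) -> a = 0; heap: [0-5 ALLOC][6-17 FREE][18-31 ALLOC][32-34 FREE][35-35 ALLOC][36-47 FREE]
malloc(7): first-fit scan over [0-5 ALLOC][6-17 FREE][18-31 ALLOC][32-34 FREE][35-35 ALLOC][36-47 FREE] -> 6

Answer: 6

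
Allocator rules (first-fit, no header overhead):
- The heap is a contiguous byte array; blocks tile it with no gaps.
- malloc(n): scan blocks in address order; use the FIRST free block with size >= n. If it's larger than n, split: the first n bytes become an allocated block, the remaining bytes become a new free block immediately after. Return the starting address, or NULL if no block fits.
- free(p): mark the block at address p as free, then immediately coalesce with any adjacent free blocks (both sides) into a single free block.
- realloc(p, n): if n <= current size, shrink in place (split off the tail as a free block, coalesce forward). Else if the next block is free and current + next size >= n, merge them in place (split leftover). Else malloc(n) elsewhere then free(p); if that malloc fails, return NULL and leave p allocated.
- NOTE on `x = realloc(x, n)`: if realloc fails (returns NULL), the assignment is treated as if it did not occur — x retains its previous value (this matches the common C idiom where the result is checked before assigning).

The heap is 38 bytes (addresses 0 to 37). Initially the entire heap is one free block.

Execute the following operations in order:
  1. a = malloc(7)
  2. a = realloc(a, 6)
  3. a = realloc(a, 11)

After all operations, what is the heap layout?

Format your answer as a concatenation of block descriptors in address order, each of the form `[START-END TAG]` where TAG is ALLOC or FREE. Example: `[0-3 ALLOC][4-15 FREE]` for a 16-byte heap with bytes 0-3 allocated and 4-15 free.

Answer: [0-10 ALLOC][11-37 FREE]

Derivation:
Op 1: a = malloc(7) -> a = 0; heap: [0-6 ALLOC][7-37 FREE]
Op 2: a = realloc(a, 6) -> a = 0; heap: [0-5 ALLOC][6-37 FREE]
Op 3: a = realloc(a, 11) -> a = 0; heap: [0-10 ALLOC][11-37 FREE]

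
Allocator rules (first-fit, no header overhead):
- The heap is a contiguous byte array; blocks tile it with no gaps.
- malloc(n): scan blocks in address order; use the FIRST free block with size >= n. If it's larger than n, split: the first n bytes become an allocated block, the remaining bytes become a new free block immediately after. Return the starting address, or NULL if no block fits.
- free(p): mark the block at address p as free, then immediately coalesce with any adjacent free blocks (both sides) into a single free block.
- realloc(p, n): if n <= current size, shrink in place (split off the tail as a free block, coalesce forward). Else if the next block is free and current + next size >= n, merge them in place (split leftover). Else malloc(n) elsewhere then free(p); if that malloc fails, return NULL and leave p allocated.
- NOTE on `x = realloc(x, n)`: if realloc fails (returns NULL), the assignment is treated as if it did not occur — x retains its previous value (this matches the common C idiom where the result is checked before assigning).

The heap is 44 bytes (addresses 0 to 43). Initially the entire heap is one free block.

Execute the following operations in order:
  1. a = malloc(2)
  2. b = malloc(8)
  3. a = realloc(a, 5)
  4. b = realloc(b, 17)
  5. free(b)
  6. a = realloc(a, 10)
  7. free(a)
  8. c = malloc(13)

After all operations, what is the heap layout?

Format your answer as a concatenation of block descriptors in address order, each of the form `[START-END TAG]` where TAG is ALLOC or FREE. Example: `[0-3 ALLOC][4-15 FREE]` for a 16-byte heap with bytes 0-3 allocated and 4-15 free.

Op 1: a = malloc(2) -> a = 0; heap: [0-1 ALLOC][2-43 FREE]
Op 2: b = malloc(8) -> b = 2; heap: [0-1 ALLOC][2-9 ALLOC][10-43 FREE]
Op 3: a = realloc(a, 5) -> a = 10; heap: [0-1 FREE][2-9 ALLOC][10-14 ALLOC][15-43 FREE]
Op 4: b = realloc(b, 17) -> b = 15; heap: [0-9 FREE][10-14 ALLOC][15-31 ALLOC][32-43 FREE]
Op 5: free(b) -> (freed b); heap: [0-9 FREE][10-14 ALLOC][15-43 FREE]
Op 6: a = realloc(a, 10) -> a = 10; heap: [0-9 FREE][10-19 ALLOC][20-43 FREE]
Op 7: free(a) -> (freed a); heap: [0-43 FREE]
Op 8: c = malloc(13) -> c = 0; heap: [0-12 ALLOC][13-43 FREE]

Answer: [0-12 ALLOC][13-43 FREE]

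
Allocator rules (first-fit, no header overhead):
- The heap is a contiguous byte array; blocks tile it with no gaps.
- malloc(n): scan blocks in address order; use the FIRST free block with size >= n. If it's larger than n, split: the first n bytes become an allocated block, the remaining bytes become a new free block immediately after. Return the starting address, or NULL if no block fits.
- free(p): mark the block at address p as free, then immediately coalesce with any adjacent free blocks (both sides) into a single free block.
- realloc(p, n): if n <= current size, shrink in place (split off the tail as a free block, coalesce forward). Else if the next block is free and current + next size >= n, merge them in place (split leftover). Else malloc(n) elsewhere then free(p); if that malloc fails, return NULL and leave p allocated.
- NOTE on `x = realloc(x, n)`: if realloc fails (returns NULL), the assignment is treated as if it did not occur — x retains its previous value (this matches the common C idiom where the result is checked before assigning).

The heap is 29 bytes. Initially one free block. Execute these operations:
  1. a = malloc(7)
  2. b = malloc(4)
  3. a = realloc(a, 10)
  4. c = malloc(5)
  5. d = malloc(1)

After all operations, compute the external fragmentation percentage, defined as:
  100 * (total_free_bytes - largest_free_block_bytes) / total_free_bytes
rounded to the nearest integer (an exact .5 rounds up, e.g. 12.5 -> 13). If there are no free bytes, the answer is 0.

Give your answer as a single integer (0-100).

Op 1: a = malloc(7) -> a = 0; heap: [0-6 ALLOC][7-28 FREE]
Op 2: b = malloc(4) -> b = 7; heap: [0-6 ALLOC][7-10 ALLOC][11-28 FREE]
Op 3: a = realloc(a, 10) -> a = 11; heap: [0-6 FREE][7-10 ALLOC][11-20 ALLOC][21-28 FREE]
Op 4: c = malloc(5) -> c = 0; heap: [0-4 ALLOC][5-6 FREE][7-10 ALLOC][11-20 ALLOC][21-28 FREE]
Op 5: d = malloc(1) -> d = 5; heap: [0-4 ALLOC][5-5 ALLOC][6-6 FREE][7-10 ALLOC][11-20 ALLOC][21-28 FREE]
Free blocks: [1 8] total_free=9 largest=8 -> 100*(9-8)/9 = 100/9 ≈ 11.111 -> rounds to 11

Answer: 11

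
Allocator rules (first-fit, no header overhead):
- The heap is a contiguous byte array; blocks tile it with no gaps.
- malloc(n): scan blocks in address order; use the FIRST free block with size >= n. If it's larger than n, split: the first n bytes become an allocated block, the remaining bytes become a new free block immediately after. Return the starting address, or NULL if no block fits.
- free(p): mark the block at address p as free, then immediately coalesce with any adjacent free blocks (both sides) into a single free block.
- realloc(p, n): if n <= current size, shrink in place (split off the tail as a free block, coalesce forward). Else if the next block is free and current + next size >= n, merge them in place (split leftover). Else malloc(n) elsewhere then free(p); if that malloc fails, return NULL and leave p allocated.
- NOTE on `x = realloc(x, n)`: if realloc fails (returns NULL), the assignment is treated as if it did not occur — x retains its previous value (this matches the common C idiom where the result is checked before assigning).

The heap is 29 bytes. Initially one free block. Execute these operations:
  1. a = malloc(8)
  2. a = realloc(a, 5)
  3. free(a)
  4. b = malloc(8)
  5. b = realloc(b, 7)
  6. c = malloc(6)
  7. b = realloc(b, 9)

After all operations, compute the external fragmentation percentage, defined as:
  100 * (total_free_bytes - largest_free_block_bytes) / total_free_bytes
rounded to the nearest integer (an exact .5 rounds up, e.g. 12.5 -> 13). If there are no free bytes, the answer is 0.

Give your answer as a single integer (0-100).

Answer: 50

Derivation:
Op 1: a = malloc(8) -> a = 0; heap: [0-7 ALLOC][8-28 FREE]
Op 2: a = realloc(a, 5) -> a = 0; heap: [0-4 ALLOC][5-28 FREE]
Op 3: free(a) -> (freed a); heap: [0-28 FREE]
Op 4: b = malloc(8) -> b = 0; heap: [0-7 ALLOC][8-28 FREE]
Op 5: b = realloc(b, 7) -> b = 0; heap: [0-6 ALLOC][7-28 FREE]
Op 6: c = malloc(6) -> c = 7; heap: [0-6 ALLOC][7-12 ALLOC][13-28 FREE]
Op 7: b = realloc(b, 9) -> b = 13; heap: [0-6 FREE][7-12 ALLOC][13-21 ALLOC][22-28 FREE]
Free blocks: [7 7] total_free=14 largest=7 -> 100*(14-7)/14 = 700/14 = 50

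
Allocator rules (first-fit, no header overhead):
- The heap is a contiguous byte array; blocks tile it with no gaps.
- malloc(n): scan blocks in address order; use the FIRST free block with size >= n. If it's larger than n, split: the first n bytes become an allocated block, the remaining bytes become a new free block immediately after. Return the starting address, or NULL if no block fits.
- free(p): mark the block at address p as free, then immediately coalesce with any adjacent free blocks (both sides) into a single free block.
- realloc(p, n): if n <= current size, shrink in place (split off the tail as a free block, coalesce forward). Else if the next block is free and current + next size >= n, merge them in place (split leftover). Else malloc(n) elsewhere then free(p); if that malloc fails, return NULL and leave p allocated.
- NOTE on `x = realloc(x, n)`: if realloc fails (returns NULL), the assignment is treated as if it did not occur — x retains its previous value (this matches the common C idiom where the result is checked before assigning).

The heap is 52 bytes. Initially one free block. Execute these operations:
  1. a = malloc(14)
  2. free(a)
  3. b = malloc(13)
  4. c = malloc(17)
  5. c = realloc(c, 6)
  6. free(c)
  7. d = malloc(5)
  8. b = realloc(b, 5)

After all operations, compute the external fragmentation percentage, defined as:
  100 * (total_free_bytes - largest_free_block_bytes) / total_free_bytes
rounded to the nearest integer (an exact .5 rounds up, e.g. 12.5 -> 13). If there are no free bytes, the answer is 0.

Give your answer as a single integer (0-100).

Op 1: a = malloc(14) -> a = 0; heap: [0-13 ALLOC][14-51 FREE]
Op 2: free(a) -> (freed a); heap: [0-51 FREE]
Op 3: b = malloc(13) -> b = 0; heap: [0-12 ALLOC][13-51 FREE]
Op 4: c = malloc(17) -> c = 13; heap: [0-12 ALLOC][13-29 ALLOC][30-51 FREE]
Op 5: c = realloc(c, 6) -> c = 13; heap: [0-12 ALLOC][13-18 ALLOC][19-51 FREE]
Op 6: free(c) -> (freed c); heap: [0-12 ALLOC][13-51 FREE]
Op 7: d = malloc(5) -> d = 13; heap: [0-12 ALLOC][13-17 ALLOC][18-51 FREE]
Op 8: b = realloc(b, 5) -> b = 0; heap: [0-4 ALLOC][5-12 FREE][13-17 ALLOC][18-51 FREE]
Free blocks: [8 34] total_free=42 largest=34 -> 100*(42-34)/42 = 800/42 ≈ 19.048 -> rounds to 19

Answer: 19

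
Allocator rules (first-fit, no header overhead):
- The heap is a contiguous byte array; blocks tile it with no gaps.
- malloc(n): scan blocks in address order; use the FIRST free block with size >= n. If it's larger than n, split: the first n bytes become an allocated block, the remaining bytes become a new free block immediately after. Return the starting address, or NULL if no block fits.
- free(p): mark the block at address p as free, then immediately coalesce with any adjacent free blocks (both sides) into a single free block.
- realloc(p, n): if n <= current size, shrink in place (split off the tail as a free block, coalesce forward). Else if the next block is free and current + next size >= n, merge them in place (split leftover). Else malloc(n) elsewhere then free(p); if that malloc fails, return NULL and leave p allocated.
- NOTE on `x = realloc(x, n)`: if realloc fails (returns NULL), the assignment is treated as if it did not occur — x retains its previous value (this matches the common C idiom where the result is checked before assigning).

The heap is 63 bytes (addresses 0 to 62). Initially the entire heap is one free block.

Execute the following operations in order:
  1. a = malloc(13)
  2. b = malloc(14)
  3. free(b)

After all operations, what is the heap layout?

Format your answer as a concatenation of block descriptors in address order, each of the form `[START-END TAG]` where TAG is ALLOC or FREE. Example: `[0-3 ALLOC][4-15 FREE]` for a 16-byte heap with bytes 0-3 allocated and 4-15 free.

Answer: [0-12 ALLOC][13-62 FREE]

Derivation:
Op 1: a = malloc(13) -> a = 0; heap: [0-12 ALLOC][13-62 FREE]
Op 2: b = malloc(14) -> b = 13; heap: [0-12 ALLOC][13-26 ALLOC][27-62 FREE]
Op 3: free(b) -> (freed b); heap: [0-12 ALLOC][13-62 FREE]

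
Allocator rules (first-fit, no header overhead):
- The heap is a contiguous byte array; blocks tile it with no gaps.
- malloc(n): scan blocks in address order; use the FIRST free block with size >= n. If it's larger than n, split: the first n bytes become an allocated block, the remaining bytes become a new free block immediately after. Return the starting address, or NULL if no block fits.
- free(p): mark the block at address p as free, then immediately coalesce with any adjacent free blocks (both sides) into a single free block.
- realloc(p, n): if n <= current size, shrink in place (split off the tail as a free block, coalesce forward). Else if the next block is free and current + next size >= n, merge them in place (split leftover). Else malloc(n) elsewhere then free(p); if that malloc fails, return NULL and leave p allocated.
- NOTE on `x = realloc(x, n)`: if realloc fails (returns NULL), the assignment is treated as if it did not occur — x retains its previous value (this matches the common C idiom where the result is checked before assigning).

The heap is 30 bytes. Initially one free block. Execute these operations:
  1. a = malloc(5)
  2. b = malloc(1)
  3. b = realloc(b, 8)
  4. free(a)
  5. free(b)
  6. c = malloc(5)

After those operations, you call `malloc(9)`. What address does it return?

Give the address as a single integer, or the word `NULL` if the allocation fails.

Op 1: a = malloc(5) -> a = 0; heap: [0-4 ALLOC][5-29 FREE]
Op 2: b = malloc(1) -> b = 5; heap: [0-4 ALLOC][5-5 ALLOC][6-29 FREE]
Op 3: b = realloc(b, 8) -> b = 5; heap: [0-4 ALLOC][5-12 ALLOC][13-29 FREE]
Op 4: free(a) -> (freed a); heap: [0-4 FREE][5-12 ALLOC][13-29 FREE]
Op 5: free(b) -> (freed b); heap: [0-29 FREE]
Op 6: c = malloc(5) -> c = 0; heap: [0-4 ALLOC][5-29 FREE]
malloc(9): first-fit scan over [0-4 ALLOC][5-29 FREE] -> 5

Answer: 5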